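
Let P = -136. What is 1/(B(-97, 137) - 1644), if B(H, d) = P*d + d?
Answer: -1/20139 ≈ -4.9655e-5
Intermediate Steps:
B(H, d) = -135*d (B(H, d) = -136*d + d = -135*d)
1/(B(-97, 137) - 1644) = 1/(-135*137 - 1644) = 1/(-18495 - 1644) = 1/(-20139) = -1/20139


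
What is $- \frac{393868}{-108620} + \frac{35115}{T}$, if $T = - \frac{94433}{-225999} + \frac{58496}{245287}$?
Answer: $\frac{2114525629735348766}{39519458750605} \approx 53506.0$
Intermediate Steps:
$T = \frac{36383224775}{55434616713}$ ($T = \left(-94433\right) \left(- \frac{1}{225999}\right) + 58496 \cdot \frac{1}{245287} = \frac{94433}{225999} + \frac{58496}{245287} = \frac{36383224775}{55434616713} \approx 0.65633$)
$- \frac{393868}{-108620} + \frac{35115}{T} = - \frac{393868}{-108620} + \frac{35115}{\frac{36383224775}{55434616713}} = \left(-393868\right) \left(- \frac{1}{108620}\right) + 35115 \cdot \frac{55434616713}{36383224775} = \frac{98467}{27155} + \frac{389317313175399}{7276644955} = \frac{2114525629735348766}{39519458750605}$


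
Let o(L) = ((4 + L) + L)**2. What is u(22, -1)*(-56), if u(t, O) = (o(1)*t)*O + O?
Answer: 44408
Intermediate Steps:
o(L) = (4 + 2*L)**2
u(t, O) = O + 36*O*t (u(t, O) = ((4*(2 + 1)**2)*t)*O + O = ((4*3**2)*t)*O + O = ((4*9)*t)*O + O = (36*t)*O + O = 36*O*t + O = O + 36*O*t)
u(22, -1)*(-56) = -(1 + 36*22)*(-56) = -(1 + 792)*(-56) = -1*793*(-56) = -793*(-56) = 44408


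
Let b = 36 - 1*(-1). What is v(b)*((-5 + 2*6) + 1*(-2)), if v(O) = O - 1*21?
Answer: 80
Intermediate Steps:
b = 37 (b = 36 + 1 = 37)
v(O) = -21 + O (v(O) = O - 21 = -21 + O)
v(b)*((-5 + 2*6) + 1*(-2)) = (-21 + 37)*((-5 + 2*6) + 1*(-2)) = 16*((-5 + 12) - 2) = 16*(7 - 2) = 16*5 = 80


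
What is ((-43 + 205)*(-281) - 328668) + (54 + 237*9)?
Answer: -372003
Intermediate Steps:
((-43 + 205)*(-281) - 328668) + (54 + 237*9) = (162*(-281) - 328668) + (54 + 2133) = (-45522 - 328668) + 2187 = -374190 + 2187 = -372003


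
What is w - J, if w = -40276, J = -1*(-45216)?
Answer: -85492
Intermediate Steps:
J = 45216
w - J = -40276 - 1*45216 = -40276 - 45216 = -85492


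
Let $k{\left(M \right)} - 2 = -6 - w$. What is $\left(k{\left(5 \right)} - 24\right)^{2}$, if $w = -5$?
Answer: $529$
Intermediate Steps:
$k{\left(M \right)} = 1$ ($k{\left(M \right)} = 2 - 1 = 1$)
$\left(k{\left(5 \right)} - 24\right)^{2} = \left(1 - 24\right)^{2} = \left(-23\right)^{2} = 529$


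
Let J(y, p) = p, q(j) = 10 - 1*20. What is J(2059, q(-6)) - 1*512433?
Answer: -512443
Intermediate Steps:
q(j) = -10 (q(j) = 10 - 20 = -10)
J(2059, q(-6)) - 1*512433 = -10 - 1*512433 = -10 - 512433 = -512443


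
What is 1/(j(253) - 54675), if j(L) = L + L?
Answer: -1/54169 ≈ -1.8461e-5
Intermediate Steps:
j(L) = 2*L
1/(j(253) - 54675) = 1/(2*253 - 54675) = 1/(506 - 54675) = 1/(-54169) = -1/54169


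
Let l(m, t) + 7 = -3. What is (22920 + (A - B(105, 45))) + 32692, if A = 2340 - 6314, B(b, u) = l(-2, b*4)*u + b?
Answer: 51983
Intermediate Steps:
l(m, t) = -10 (l(m, t) = -7 - 3 = -10)
B(b, u) = b - 10*u (B(b, u) = -10*u + b = b - 10*u)
A = -3974
(22920 + (A - B(105, 45))) + 32692 = (22920 + (-3974 - (105 - 10*45))) + 32692 = (22920 + (-3974 - (105 - 450))) + 32692 = (22920 + (-3974 - 1*(-345))) + 32692 = (22920 + (-3974 + 345)) + 32692 = (22920 - 3629) + 32692 = 19291 + 32692 = 51983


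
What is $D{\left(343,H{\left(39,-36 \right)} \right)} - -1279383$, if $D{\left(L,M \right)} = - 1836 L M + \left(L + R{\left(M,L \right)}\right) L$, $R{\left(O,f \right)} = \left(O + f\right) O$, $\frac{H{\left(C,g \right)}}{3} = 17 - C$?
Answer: $36689674$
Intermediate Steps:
$H{\left(C,g \right)} = 51 - 3 C$ ($H{\left(C,g \right)} = 3 \left(17 - C\right) = 51 - 3 C$)
$R{\left(O,f \right)} = O \left(O + f\right)$
$D{\left(L,M \right)} = L \left(L + M \left(L + M\right)\right) - 1836 L M$ ($D{\left(L,M \right)} = - 1836 L M + \left(L + M \left(M + L\right)\right) L = - 1836 L M + \left(L + M \left(L + M\right)\right) L = - 1836 L M + L \left(L + M \left(L + M\right)\right) = L \left(L + M \left(L + M\right)\right) - 1836 L M$)
$D{\left(343,H{\left(39,-36 \right)} \right)} - -1279383 = 343 \left(343 - 1836 \left(51 - 117\right) + \left(51 - 117\right) \left(343 + \left(51 - 117\right)\right)\right) - -1279383 = 343 \left(343 - 1836 \left(51 - 117\right) + \left(51 - 117\right) \left(343 + \left(51 - 117\right)\right)\right) + 1279383 = 343 \left(343 - -121176 - 66 \left(343 - 66\right)\right) + 1279383 = 343 \left(343 + 121176 - 18282\right) + 1279383 = 343 \cdot 103237 + 1279383 = 35410291 + 1279383 = 36689674$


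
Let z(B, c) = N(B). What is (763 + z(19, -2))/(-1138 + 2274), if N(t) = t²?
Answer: 281/284 ≈ 0.98944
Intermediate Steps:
z(B, c) = B²
(763 + z(19, -2))/(-1138 + 2274) = (763 + 19²)/(-1138 + 2274) = (763 + 361)/1136 = 1124*(1/1136) = 281/284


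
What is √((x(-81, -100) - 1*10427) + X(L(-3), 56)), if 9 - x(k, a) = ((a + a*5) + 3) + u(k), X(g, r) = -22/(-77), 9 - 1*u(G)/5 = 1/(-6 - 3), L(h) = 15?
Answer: 115*I*√329/21 ≈ 99.329*I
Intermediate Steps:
u(G) = 410/9 (u(G) = 45 - 5/(-6 - 3) = 45 - 5/(-9) = 45 - 5*(-⅑) = 45 + 5/9 = 410/9)
X(g, r) = 2/7 (X(g, r) = -22*(-1/77) = 2/7)
x(k, a) = -356/9 - 6*a (x(k, a) = 9 - (((a + a*5) + 3) + 410/9) = 9 - (((a + 5*a) + 3) + 410/9) = 9 - ((6*a + 3) + 410/9) = 9 - ((3 + 6*a) + 410/9) = 9 - (437/9 + 6*a) = 9 + (-437/9 - 6*a) = -356/9 - 6*a)
√((x(-81, -100) - 1*10427) + X(L(-3), 56)) = √(((-356/9 - 6*(-100)) - 1*10427) + 2/7) = √(((-356/9 + 600) - 10427) + 2/7) = √((5044/9 - 10427) + 2/7) = √(-88799/9 + 2/7) = √(-621575/63) = 115*I*√329/21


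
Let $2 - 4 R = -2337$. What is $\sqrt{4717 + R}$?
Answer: $\frac{\sqrt{21207}}{2} \approx 72.813$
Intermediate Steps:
$R = \frac{2339}{4}$ ($R = \frac{1}{2} - - \frac{2337}{4} = \frac{1}{2} + \frac{2337}{4} = \frac{2339}{4} \approx 584.75$)
$\sqrt{4717 + R} = \sqrt{4717 + \frac{2339}{4}} = \sqrt{\frac{21207}{4}} = \frac{\sqrt{21207}}{2}$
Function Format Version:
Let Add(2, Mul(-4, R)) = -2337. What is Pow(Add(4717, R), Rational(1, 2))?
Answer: Mul(Rational(1, 2), Pow(21207, Rational(1, 2))) ≈ 72.813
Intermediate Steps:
R = Rational(2339, 4) (R = Add(Rational(1, 2), Mul(Rational(-1, 4), -2337)) = Add(Rational(1, 2), Rational(2337, 4)) = Rational(2339, 4) ≈ 584.75)
Pow(Add(4717, R), Rational(1, 2)) = Pow(Add(4717, Rational(2339, 4)), Rational(1, 2)) = Pow(Rational(21207, 4), Rational(1, 2)) = Mul(Rational(1, 2), Pow(21207, Rational(1, 2)))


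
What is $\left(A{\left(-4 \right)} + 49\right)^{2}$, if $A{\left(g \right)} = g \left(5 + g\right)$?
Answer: $2025$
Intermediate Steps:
$\left(A{\left(-4 \right)} + 49\right)^{2} = \left(- 4 \left(5 - 4\right) + 49\right)^{2} = \left(\left(-4\right) 1 + 49\right)^{2} = \left(-4 + 49\right)^{2} = 45^{2} = 2025$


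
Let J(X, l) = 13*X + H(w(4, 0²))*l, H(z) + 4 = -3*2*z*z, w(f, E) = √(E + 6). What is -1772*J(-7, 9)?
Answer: 799172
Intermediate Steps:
w(f, E) = √(6 + E)
H(z) = -4 - 6*z² (H(z) = -4 - 3*2*z*z = -4 - 6*z²)
J(X, l) = -40*l + 13*X (J(X, l) = 13*X + (-4 - 6*(√(6 + 0²))²)*l = 13*X + (-4 - 6*(√(6 + 0))²)*l = 13*X + (-4 - 6*(√6)²)*l = 13*X + (-4 - 6*6)*l = 13*X + (-4 - 36)*l = 13*X - 40*l = -40*l + 13*X)
-1772*J(-7, 9) = -1772*(-40*9 + 13*(-7)) = -1772*(-360 - 91) = -1772*(-451) = 799172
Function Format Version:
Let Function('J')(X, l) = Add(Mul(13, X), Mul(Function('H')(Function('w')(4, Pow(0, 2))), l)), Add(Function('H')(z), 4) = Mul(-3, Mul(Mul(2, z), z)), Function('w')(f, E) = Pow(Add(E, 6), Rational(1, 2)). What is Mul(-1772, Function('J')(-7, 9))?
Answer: 799172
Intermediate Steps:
Function('w')(f, E) = Pow(Add(6, E), Rational(1, 2))
Function('H')(z) = Add(-4, Mul(-6, Pow(z, 2))) (Function('H')(z) = Add(-4, Mul(-3, Mul(Mul(2, z), z))) = Add(-4, Mul(-3, Mul(2, Pow(z, 2)))) = Add(-4, Mul(-6, Pow(z, 2))))
Function('J')(X, l) = Add(Mul(-40, l), Mul(13, X)) (Function('J')(X, l) = Add(Mul(13, X), Mul(Add(-4, Mul(-6, Pow(Pow(Add(6, Pow(0, 2)), Rational(1, 2)), 2))), l)) = Add(Mul(13, X), Mul(Add(-4, Mul(-6, Pow(Pow(Add(6, 0), Rational(1, 2)), 2))), l)) = Add(Mul(13, X), Mul(Add(-4, Mul(-6, Pow(Pow(6, Rational(1, 2)), 2))), l)) = Add(Mul(13, X), Mul(Add(-4, Mul(-6, 6)), l)) = Add(Mul(13, X), Mul(Add(-4, -36), l)) = Add(Mul(13, X), Mul(-40, l)) = Add(Mul(-40, l), Mul(13, X)))
Mul(-1772, Function('J')(-7, 9)) = Mul(-1772, Add(Mul(-40, 9), Mul(13, -7))) = Mul(-1772, Add(-360, -91)) = Mul(-1772, -451) = 799172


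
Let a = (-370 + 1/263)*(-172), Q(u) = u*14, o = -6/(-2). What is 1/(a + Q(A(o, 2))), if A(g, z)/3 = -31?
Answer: 263/16394722 ≈ 1.6042e-5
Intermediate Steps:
o = 3 (o = -6*(-½) = 3)
A(g, z) = -93 (A(g, z) = 3*(-31) = -93)
Q(u) = 14*u
a = 16737148/263 (a = (-370 + 1/263)*(-172) = -97309/263*(-172) = 16737148/263 ≈ 63639.)
1/(a + Q(A(o, 2))) = 1/(16737148/263 + 14*(-93)) = 1/(16737148/263 - 1302) = 1/(16394722/263) = 263/16394722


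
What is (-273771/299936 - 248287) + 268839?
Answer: 6164010901/299936 ≈ 20551.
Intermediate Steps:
(-273771/299936 - 248287) + 268839 = -74470483403/299936 + 268839 = 6164010901/299936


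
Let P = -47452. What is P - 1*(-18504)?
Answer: -28948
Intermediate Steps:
P - 1*(-18504) = -47452 - 1*(-18504) = -47452 + 18504 = -28948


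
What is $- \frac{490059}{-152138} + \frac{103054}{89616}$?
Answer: $\frac{14898889199}{3408499752} \approx 4.3711$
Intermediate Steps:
$- \frac{490059}{-152138} + \frac{103054}{89616} = \left(-490059\right) \left(- \frac{1}{152138}\right) + 103054 \cdot \frac{1}{89616} = \frac{490059}{152138} + \frac{51527}{44808} = \frac{14898889199}{3408499752}$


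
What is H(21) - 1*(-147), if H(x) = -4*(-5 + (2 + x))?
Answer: 75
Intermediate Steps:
H(x) = 12 - 4*x (H(x) = -4*(-3 + x) = 12 - 4*x)
H(21) - 1*(-147) = (12 - 4*21) - 1*(-147) = (12 - 84) + 147 = -72 + 147 = 75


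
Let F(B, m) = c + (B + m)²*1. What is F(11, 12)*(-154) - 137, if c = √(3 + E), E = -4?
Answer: -81603 - 154*I ≈ -81603.0 - 154.0*I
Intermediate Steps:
c = I (c = √(3 - 4) = √(-1) = I ≈ 1.0*I)
F(B, m) = I + (B + m)² (F(B, m) = I + (B + m)²*1 = I + (B + m)²)
F(11, 12)*(-154) - 137 = (I + (11 + 12)²)*(-154) - 137 = (I + 23²)*(-154) - 137 = (I + 529)*(-154) - 137 = (529 + I)*(-154) - 137 = (-81466 - 154*I) - 137 = -81603 - 154*I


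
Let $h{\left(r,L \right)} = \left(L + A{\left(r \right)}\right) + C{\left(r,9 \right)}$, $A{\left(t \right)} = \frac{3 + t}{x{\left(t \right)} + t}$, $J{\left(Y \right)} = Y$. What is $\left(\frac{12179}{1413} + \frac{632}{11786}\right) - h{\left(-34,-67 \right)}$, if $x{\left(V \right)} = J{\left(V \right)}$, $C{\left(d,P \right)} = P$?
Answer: $\frac{37493583757}{566223012} \approx 66.217$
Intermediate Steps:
$x{\left(V \right)} = V$
$A{\left(t \right)} = \frac{3 + t}{2 t}$ ($A{\left(t \right)} = \frac{3 + t}{t + t} = \frac{3 + t}{2 t}$)
$h{\left(r,L \right)} = 9 + L + \frac{3 + r}{2 r}$ ($h{\left(r,L \right)} = \left(L + \frac{3 + r}{2 r}\right) + 9 = 9 + L + \frac{3 + r}{2 r}$)
$\left(\frac{12179}{1413} + \frac{632}{11786}\right) - h{\left(-34,-67 \right)} = \left(\frac{12179}{1413} + \frac{632}{11786}\right) - \left(\frac{19}{2} - 67 + \frac{3}{2 \left(-34\right)}\right) = \left(12179 \cdot \frac{1}{1413} + 632 \cdot \frac{1}{11786}\right) - \left(\frac{19}{2} - 67 + \frac{3}{2} \left(- \frac{1}{34}\right)\right) = \left(\frac{12179}{1413} + \frac{316}{5893}\right) - \left(\frac{19}{2} - 67 - \frac{3}{68}\right) = \frac{72217355}{8326809} - - \frac{3913}{68} = \frac{72217355}{8326809} + \frac{3913}{68} = \frac{37493583757}{566223012}$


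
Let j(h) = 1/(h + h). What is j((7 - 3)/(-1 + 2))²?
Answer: 1/64 ≈ 0.015625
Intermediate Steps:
j(h) = 1/(2*h)
j((7 - 3)/(-1 + 2))² = (1/(2*(((7 - 3)/(-1 + 2)))))² = (1/(2*((4/1))))² = (1/(2*((4*1))))² = ((½)/4)² = ((½)*(¼))² = (⅛)² = 1/64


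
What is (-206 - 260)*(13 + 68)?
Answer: -37746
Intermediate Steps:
(-206 - 260)*(13 + 68) = -466*81 = -37746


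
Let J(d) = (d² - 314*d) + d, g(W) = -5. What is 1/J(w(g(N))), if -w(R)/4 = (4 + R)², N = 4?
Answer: 1/1268 ≈ 0.00078864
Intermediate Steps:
w(R) = -4*(4 + R)²
J(d) = d² - 313*d
1/J(w(g(N))) = 1/((-4*(4 - 5)²)*(-313 - 4*(4 - 5)²)) = 1/((-4*(-1)²)*(-313 - 4*(-1)²)) = 1/((-4*1)*(-313 - 4*1)) = 1/(-4*(-313 - 4)) = 1/(-4*(-317)) = 1/1268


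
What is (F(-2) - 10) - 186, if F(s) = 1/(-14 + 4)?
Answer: -1961/10 ≈ -196.10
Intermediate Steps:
F(s) = -⅒ (F(s) = 1/(-10) = -⅒)
(F(-2) - 10) - 186 = (-⅒ - 10) - 186 = -101/10 - 186 = -1961/10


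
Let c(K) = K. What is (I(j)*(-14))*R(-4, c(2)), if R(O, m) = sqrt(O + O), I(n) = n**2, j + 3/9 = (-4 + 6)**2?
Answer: -3388*I*sqrt(2)/9 ≈ -532.37*I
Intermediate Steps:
j = 11/3 (j = -1/3 + (-4 + 6)**2 = -1/3 + 2**2 = -1/3 + 4 = 11/3 ≈ 3.6667)
R(O, m) = sqrt(2)*sqrt(O) (R(O, m) = sqrt(2*O) = sqrt(2)*sqrt(O))
(I(j)*(-14))*R(-4, c(2)) = ((11/3)**2*(-14))*(sqrt(2)*sqrt(-4)) = ((121/9)*(-14))*(sqrt(2)*(2*I)) = -3388*I*sqrt(2)/9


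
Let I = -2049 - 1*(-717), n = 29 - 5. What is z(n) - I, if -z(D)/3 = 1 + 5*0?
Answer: 1329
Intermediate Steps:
n = 24
I = -1332 (I = -2049 + 717 = -1332)
z(D) = -3 (z(D) = -3*(1 + 5*0) = -3*(1 + 0) = -3*1 = -3)
z(n) - I = -3 - 1*(-1332) = -3 + 1332 = 1329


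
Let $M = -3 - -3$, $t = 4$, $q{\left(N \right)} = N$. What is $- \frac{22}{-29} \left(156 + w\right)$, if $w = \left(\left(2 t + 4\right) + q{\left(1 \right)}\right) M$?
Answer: $\frac{3432}{29} \approx 118.34$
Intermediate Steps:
$M = 0$ ($M = -3 + 3 = 0$)
$w = 0$ ($w = \left(\left(2 \cdot 4 + 4\right) + 1\right) 0 = \left(\left(8 + 4\right) + 1\right) 0 = \left(12 + 1\right) 0 = 13 \cdot 0 = 0$)
$- \frac{22}{-29} \left(156 + w\right) = - \frac{22}{-29} \left(156 + 0\right) = \left(-22\right) \left(- \frac{1}{29}\right) 156 = \frac{22}{29} \cdot 156 = \frac{3432}{29}$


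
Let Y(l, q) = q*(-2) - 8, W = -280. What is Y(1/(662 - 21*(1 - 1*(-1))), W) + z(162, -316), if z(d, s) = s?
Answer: 236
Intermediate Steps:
Y(l, q) = -8 - 2*q (Y(l, q) = -2*q - 8 = -8 - 2*q)
Y(1/(662 - 21*(1 - 1*(-1))), W) + z(162, -316) = (-8 - 2*(-280)) - 316 = (-8 + 560) - 316 = 552 - 316 = 236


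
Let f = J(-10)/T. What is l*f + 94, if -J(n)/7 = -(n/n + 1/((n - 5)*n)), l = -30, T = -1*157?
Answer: 74847/785 ≈ 95.346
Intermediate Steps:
T = -157
J(n) = 7 + 7/(n*(-5 + n)) (J(n) = -(-7)*(n/n + 1/((n - 5)*n)) = -(-7)*(1 + 1/((-5 + n)*n)) = -(-7)*(1 + 1/(n*(-5 + n))) = -7*(-1 - 1/(n*(-5 + n))) = 7 + 7/(n*(-5 + n)))
f = -1057/23550 (f = (7*(1 + (-10)² - 5*(-10))/(-10*(-5 - 10)))/(-157) = (7*(-⅒)*(1 + 100 + 50)/(-15))*(-1/157) = (7*(-⅒)*(-1/15)*151)*(-1/157) = (1057/150)*(-1/157) = -1057/23550 ≈ -0.044883)
l*f + 94 = -30*(-1057/23550) + 94 = 1057/785 + 94 = 74847/785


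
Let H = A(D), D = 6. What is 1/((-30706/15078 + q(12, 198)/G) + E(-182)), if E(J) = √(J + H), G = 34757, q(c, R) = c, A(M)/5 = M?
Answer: -139803462171125319/10721176647253081417 - 137322610285037058*I*√38/10721176647253081417 ≈ -0.01304 - 0.078957*I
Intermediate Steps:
A(M) = 5*M
H = 30 (H = 5*6 = 30)
E(J) = √(30 + J) (E(J) = √(J + 30) = √(30 + J))
1/((-30706/15078 + q(12, 198)/G) + E(-182)) = 1/((-30706/15078 + 12/34757) + √(30 - 182)) = 1/((-30706*1/15078 + 12*(1/34757)) + √(-152)) = 1/((-15353/7539 + 12/34757) + 2*I*√38) = 1/(-533533753/262033023 + 2*I*√38)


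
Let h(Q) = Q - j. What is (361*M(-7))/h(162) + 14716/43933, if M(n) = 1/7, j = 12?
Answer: 31311613/46129650 ≈ 0.67877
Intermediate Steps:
M(n) = ⅐
h(Q) = -12 + Q (h(Q) = Q - 1*12 = Q - 12 = -12 + Q)
(361*M(-7))/h(162) + 14716/43933 = (361*(⅐))/(-12 + 162) + 14716/43933 = (361/7)/150 + 14716*(1/43933) = (361/7)*(1/150) + 14716/43933 = 361/1050 + 14716/43933 = 31311613/46129650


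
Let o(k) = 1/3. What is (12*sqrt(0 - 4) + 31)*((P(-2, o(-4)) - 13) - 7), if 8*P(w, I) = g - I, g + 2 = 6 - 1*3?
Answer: -7409/12 - 478*I ≈ -617.42 - 478.0*I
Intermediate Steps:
g = 1 (g = -2 + (6 - 1*3) = -2 + (6 - 3) = -2 + 3 = 1)
o(k) = 1/3
P(w, I) = 1/8 - I/8 (P(w, I) = (1 - I)/8 = 1/8 - I/8)
(12*sqrt(0 - 4) + 31)*((P(-2, o(-4)) - 13) - 7) = (12*sqrt(0 - 4) + 31)*(((1/8 - 1/8*1/3) - 13) - 7) = (12*sqrt(-4) + 31)*(((1/8 - 1/24) - 13) - 7) = (12*(2*I) + 31)*((1/12 - 13) - 7) = (24*I + 31)*(-155/12 - 7) = (31 + 24*I)*(-239/12) = -7409/12 - 478*I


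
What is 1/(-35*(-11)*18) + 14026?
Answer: 97200181/6930 ≈ 14026.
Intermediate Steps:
1/(-35*(-11)*18) + 14026 = 1/(385*18) + 14026 = 1/6930 + 14026 = 97200181/6930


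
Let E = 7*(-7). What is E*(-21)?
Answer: 1029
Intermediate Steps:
E = -49
E*(-21) = -49*(-21) = 1029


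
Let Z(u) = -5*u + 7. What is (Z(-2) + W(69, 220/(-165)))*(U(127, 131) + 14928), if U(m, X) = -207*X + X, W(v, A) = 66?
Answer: -1000814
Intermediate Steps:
U(m, X) = -206*X
Z(u) = 7 - 5*u
(Z(-2) + W(69, 220/(-165)))*(U(127, 131) + 14928) = ((7 - 5*(-2)) + 66)*(-206*131 + 14928) = ((7 + 10) + 66)*(-26986 + 14928) = (17 + 66)*(-12058) = 83*(-12058) = -1000814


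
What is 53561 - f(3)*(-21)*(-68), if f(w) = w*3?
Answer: 40709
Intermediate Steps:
f(w) = 3*w
53561 - f(3)*(-21)*(-68) = 53561 - (3*3)*(-21)*(-68) = 53561 - 9*(-21)*(-68) = 53561 - (-189)*(-68) = 53561 - 1*12852 = 53561 - 12852 = 40709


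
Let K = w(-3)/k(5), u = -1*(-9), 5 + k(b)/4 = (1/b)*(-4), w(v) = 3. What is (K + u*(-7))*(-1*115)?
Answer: 842145/116 ≈ 7259.9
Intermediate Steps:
k(b) = -20 - 16/b (k(b) = -20 + 4*((1/b)*(-4)) = -20 + 4*(-4/b) = -20 - 16/b)
u = 9
K = -15/116 (K = 3/(-20 - 16/5) = 3/(-116/5) = 3*(-5/116) = -15/116 ≈ -0.12931)
(K + u*(-7))*(-1*115) = (-15/116 + 9*(-7))*(-1*115) = (-15/116 - 63)*(-115) = -7323/116*(-115) = 842145/116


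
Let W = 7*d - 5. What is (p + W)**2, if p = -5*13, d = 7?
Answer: 441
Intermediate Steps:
W = 44 (W = 7*7 - 5 = 49 - 5 = 44)
p = -65
(p + W)**2 = (-65 + 44)**2 = (-21)**2 = 441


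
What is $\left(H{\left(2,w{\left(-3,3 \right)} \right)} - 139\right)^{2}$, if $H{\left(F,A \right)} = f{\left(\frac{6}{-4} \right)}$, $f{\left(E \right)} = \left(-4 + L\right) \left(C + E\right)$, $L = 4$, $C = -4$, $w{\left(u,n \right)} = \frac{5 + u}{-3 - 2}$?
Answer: $19321$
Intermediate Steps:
$w{\left(u,n \right)} = -1 - \frac{u}{5}$ ($w{\left(u,n \right)} = \frac{5 + u}{-5} = \left(5 + u\right) \left(- \frac{1}{5}\right) = -1 - \frac{u}{5}$)
$f{\left(E \right)} = 0$ ($f{\left(E \right)} = \left(-4 + 4\right) \left(-4 + E\right) = 0 \left(-4 + E\right) = 0$)
$H{\left(F,A \right)} = 0$
$\left(H{\left(2,w{\left(-3,3 \right)} \right)} - 139\right)^{2} = \left(0 - 139\right)^{2} = \left(-139\right)^{2} = 19321$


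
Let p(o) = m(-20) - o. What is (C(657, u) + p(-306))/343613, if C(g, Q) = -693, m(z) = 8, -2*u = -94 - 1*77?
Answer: -379/343613 ≈ -0.0011030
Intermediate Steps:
u = 171/2 (u = -(-94 - 1*77)/2 = -(-94 - 77)/2 = -½*(-171) = 171/2 ≈ 85.500)
p(o) = 8 - o
(C(657, u) + p(-306))/343613 = (-693 + (8 - 1*(-306)))/343613 = (-693 + (8 + 306))*(1/343613) = (-693 + 314)*(1/343613) = -379*1/343613 = -379/343613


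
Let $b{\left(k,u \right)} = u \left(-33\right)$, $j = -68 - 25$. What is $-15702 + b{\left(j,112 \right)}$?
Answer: $-19398$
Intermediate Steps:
$j = -93$
$b{\left(k,u \right)} = - 33 u$
$-15702 + b{\left(j,112 \right)} = -15702 - 3696 = -19398$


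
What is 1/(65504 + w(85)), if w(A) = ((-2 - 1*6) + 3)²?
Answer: 1/65529 ≈ 1.5260e-5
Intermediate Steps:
w(A) = 25 (w(A) = ((-2 - 6) + 3)² = (-8 + 3)² = (-5)² = 25)
1/(65504 + w(85)) = 1/(65504 + 25) = 1/65529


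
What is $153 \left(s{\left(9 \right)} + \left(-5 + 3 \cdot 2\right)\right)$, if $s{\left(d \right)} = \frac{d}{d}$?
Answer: $306$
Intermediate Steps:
$s{\left(d \right)} = 1$
$153 \left(s{\left(9 \right)} + \left(-5 + 3 \cdot 2\right)\right) = 153 \left(1 + \left(-5 + 3 \cdot 2\right)\right) = 153 \left(1 + \left(-5 + 6\right)\right) = 153 \left(1 + 1\right) = 153 \cdot 2 = 306$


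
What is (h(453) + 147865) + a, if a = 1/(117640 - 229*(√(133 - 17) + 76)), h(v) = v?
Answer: 372321657221989/2510293135 + 229*√29/5020586270 ≈ 1.4832e+5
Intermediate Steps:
a = 1/(100236 - 458*√29) (a = 1/(117640 - 229*(√116 + 76)) = 1/(117640 - 229*(2*√29 + 76)) = 1/(117640 - 229*(76 + 2*√29)) = 1/(117640 + (-17404 - 458*√29)) = 1/(100236 - 458*√29) ≈ 1.0228e-5)
(h(453) + 147865) + a = (453 + 147865) + (25059/2510293135 + 229*√29/5020586270) = 148318 + (25059/2510293135 + 229*√29/5020586270) = 372321657221989/2510293135 + 229*√29/5020586270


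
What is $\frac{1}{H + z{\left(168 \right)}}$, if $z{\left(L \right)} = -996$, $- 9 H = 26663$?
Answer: $- \frac{9}{35627} \approx -0.00025262$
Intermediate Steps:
$H = - \frac{26663}{9}$ ($H = \left(- \frac{1}{9}\right) 26663 = - \frac{26663}{9} \approx -2962.6$)
$\frac{1}{H + z{\left(168 \right)}} = \frac{1}{- \frac{26663}{9} - 996} = \frac{1}{- \frac{35627}{9}} = - \frac{9}{35627}$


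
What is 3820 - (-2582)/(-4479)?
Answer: 17107198/4479 ≈ 3819.4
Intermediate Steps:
3820 - (-2582)/(-4479) = 3820 - (-2582)*(-1)/4479 = 3820 - 1*2582/4479 = 3820 - 2582/4479 = 17107198/4479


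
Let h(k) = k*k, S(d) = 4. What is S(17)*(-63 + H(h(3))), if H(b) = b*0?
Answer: -252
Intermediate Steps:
h(k) = k**2
H(b) = 0
S(17)*(-63 + H(h(3))) = 4*(-63 + 0) = 4*(-63) = -252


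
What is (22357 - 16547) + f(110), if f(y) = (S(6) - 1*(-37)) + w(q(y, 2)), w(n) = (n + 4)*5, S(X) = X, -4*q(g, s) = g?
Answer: 11471/2 ≈ 5735.5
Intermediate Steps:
q(g, s) = -g/4
w(n) = 20 + 5*n (w(n) = (4 + n)*5 = 20 + 5*n)
f(y) = 63 - 5*y/4 (f(y) = (6 - 1*(-37)) + (20 + 5*(-y/4)) = (6 + 37) + (20 - 5*y/4) = 43 + (20 - 5*y/4) = 63 - 5*y/4)
(22357 - 16547) + f(110) = (22357 - 16547) + (63 - 5/4*110) = 5810 + (63 - 275/2) = 5810 - 149/2 = 11471/2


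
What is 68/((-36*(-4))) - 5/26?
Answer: 131/468 ≈ 0.27991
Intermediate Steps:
68/((-36*(-4))) - 5/26 = 68/144 - 5*1/26 = 68*(1/144) - 5/26 = 17/36 - 5/26 = 131/468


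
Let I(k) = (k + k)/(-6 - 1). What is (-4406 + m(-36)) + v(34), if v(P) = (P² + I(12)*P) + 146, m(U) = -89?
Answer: -23167/7 ≈ -3309.6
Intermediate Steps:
I(k) = -2*k/7 (I(k) = (2*k)/(-7) = (2*k)*(-⅐) = -2*k/7)
v(P) = 146 + P² - 24*P/7 (v(P) = (P² + (-2/7*12)*P) + 146 = (P² - 24*P/7) + 146 = 146 + P² - 24*P/7)
(-4406 + m(-36)) + v(34) = (-4406 - 89) + (146 + 34² - 24/7*34) = -4495 + (146 + 1156 - 816/7) = -4495 + 8298/7 = -23167/7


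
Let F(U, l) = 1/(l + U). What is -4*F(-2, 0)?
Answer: 2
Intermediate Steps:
F(U, l) = 1/(U + l)
-4*F(-2, 0) = -4/(-2 + 0) = -4/(-2) = -4*(-½) = 2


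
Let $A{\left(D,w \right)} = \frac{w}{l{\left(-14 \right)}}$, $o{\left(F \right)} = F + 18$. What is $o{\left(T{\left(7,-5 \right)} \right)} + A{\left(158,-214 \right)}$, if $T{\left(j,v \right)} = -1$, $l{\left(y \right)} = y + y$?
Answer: $\frac{345}{14} \approx 24.643$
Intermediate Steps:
$l{\left(y \right)} = 2 y$
$o{\left(F \right)} = 18 + F$
$A{\left(D,w \right)} = - \frac{w}{28}$ ($A{\left(D,w \right)} = \frac{w}{2 \left(-14\right)} = \frac{w}{-28} = w \left(- \frac{1}{28}\right) = - \frac{w}{28}$)
$o{\left(T{\left(7,-5 \right)} \right)} + A{\left(158,-214 \right)} = \left(18 - 1\right) - - \frac{107}{14} = 17 + \frac{107}{14} = \frac{345}{14}$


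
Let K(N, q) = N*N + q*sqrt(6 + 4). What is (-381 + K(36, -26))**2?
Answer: 843985 - 47580*sqrt(10) ≈ 6.9352e+5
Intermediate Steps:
K(N, q) = N**2 + q*sqrt(10)
(-381 + K(36, -26))**2 = (-381 + (36**2 - 26*sqrt(10)))**2 = (-381 + (1296 - 26*sqrt(10)))**2 = (915 - 26*sqrt(10))**2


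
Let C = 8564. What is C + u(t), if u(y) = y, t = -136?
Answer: 8428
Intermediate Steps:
C + u(t) = 8564 - 136 = 8428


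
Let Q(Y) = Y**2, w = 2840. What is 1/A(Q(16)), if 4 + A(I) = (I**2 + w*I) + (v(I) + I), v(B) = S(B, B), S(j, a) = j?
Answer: 1/793084 ≈ 1.2609e-6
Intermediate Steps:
v(B) = B
A(I) = -4 + I**2 + 2842*I (A(I) = -4 + ((I**2 + 2840*I) + (I + I)) = -4 + ((I**2 + 2840*I) + 2*I) = -4 + (I**2 + 2842*I) = -4 + I**2 + 2842*I)
1/A(Q(16)) = 1/(-4 + (16**2)**2 + 2842*16**2) = 1/(-4 + 256**2 + 2842*256) = 1/(-4 + 65536 + 727552) = 1/793084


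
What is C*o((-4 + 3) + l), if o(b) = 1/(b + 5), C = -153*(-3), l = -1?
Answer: 153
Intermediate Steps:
C = 459
o(b) = 1/(5 + b)
C*o((-4 + 3) + l) = 459/(5 + ((-4 + 3) - 1)) = 459/(5 + (-1 - 1)) = 459/(5 - 2) = 459/3 = 459*(⅓) = 153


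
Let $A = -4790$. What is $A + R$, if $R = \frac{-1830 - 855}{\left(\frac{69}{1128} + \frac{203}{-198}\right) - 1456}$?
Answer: $- \frac{259681062050}{54234031} \approx -4788.2$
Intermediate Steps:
$R = \frac{99946440}{54234031}$ ($R = - \frac{2685}{\left(69 \cdot \frac{1}{1128} + 203 \left(- \frac{1}{198}\right)\right) - 1456} = - \frac{2685}{\left(\frac{23}{376} - \frac{203}{198}\right) - 1456} = - \frac{2685}{- \frac{35887}{37224} - 1456} = - \frac{2685}{- \frac{54234031}{37224}} = \left(-2685\right) \left(- \frac{37224}{54234031}\right) = \frac{99946440}{54234031} \approx 1.8429$)
$A + R = -4790 + \frac{99946440}{54234031} = - \frac{259681062050}{54234031}$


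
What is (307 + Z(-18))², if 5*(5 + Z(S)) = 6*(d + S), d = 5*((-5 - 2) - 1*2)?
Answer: 1281424/25 ≈ 51257.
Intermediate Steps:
d = -45 (d = 5*(-7 - 2) = 5*(-9) = -45)
Z(S) = -59 + 6*S/5 (Z(S) = -5 + (6*(-45 + S))/5 = -5 + (-270 + 6*S)/5 = -5 + (-54 + 6*S/5) = -59 + 6*S/5)
(307 + Z(-18))² = (307 + (-59 + (6/5)*(-18)))² = (307 + (-59 - 108/5))² = (307 - 403/5)² = (1132/5)² = 1281424/25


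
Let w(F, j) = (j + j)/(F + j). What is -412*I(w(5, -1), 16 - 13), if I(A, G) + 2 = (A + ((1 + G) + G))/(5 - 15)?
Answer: 5459/5 ≈ 1091.8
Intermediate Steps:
w(F, j) = 2*j/(F + j) (w(F, j) = (2*j)/(F + j) = 2*j/(F + j))
I(A, G) = -21/10 - G/5 - A/10 (I(A, G) = -2 + (A + ((1 + G) + G))/(5 - 15) = -2 + (A + (1 + 2*G))/(-10) = -2 + (1 + A + 2*G)*(-⅒) = -2 + (-⅒ - G/5 - A/10) = -21/10 - G/5 - A/10)
-412*I(w(5, -1), 16 - 13) = -412*(-21/10 - (16 - 13)/5 - (-1)/(5*(5 - 1))) = -412*(-21/10 - ⅕*3 - (-1)/(5*4)) = -412*(-21/10 - ⅗ - (-1)/(5*4)) = -412*(-21/10 - ⅗ - ⅒*(-½)) = -412*(-21/10 - ⅗ + 1/20) = -412*(-53/20) = 5459/5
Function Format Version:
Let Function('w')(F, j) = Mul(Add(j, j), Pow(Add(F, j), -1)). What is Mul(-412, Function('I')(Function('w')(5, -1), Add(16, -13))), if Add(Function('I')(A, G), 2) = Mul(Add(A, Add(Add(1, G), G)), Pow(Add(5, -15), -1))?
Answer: Rational(5459, 5) ≈ 1091.8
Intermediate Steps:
Function('w')(F, j) = Mul(2, j, Pow(Add(F, j), -1)) (Function('w')(F, j) = Mul(Mul(2, j), Pow(Add(F, j), -1)) = Mul(2, j, Pow(Add(F, j), -1)))
Function('I')(A, G) = Add(Rational(-21, 10), Mul(Rational(-1, 5), G), Mul(Rational(-1, 10), A)) (Function('I')(A, G) = Add(-2, Mul(Add(A, Add(Add(1, G), G)), Pow(Add(5, -15), -1))) = Add(-2, Mul(Add(A, Add(1, Mul(2, G))), Pow(-10, -1))) = Add(-2, Mul(Add(1, A, Mul(2, G)), Rational(-1, 10))) = Add(-2, Add(Rational(-1, 10), Mul(Rational(-1, 5), G), Mul(Rational(-1, 10), A))) = Add(Rational(-21, 10), Mul(Rational(-1, 5), G), Mul(Rational(-1, 10), A)))
Mul(-412, Function('I')(Function('w')(5, -1), Add(16, -13))) = Mul(-412, Add(Rational(-21, 10), Mul(Rational(-1, 5), Add(16, -13)), Mul(Rational(-1, 10), Mul(2, -1, Pow(Add(5, -1), -1))))) = Mul(-412, Add(Rational(-21, 10), Mul(Rational(-1, 5), 3), Mul(Rational(-1, 10), Mul(2, -1, Pow(4, -1))))) = Mul(-412, Add(Rational(-21, 10), Rational(-3, 5), Mul(Rational(-1, 10), Mul(2, -1, Rational(1, 4))))) = Mul(-412, Add(Rational(-21, 10), Rational(-3, 5), Mul(Rational(-1, 10), Rational(-1, 2)))) = Mul(-412, Add(Rational(-21, 10), Rational(-3, 5), Rational(1, 20))) = Mul(-412, Rational(-53, 20)) = Rational(5459, 5)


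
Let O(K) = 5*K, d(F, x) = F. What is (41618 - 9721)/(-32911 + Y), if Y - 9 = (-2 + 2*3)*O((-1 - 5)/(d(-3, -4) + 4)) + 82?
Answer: -31897/32940 ≈ -0.96834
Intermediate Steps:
Y = -29 (Y = 9 + ((-2 + 2*3)*(5*((-1 - 5)/(-3 + 4))) + 82) = 9 + ((-2 + 6)*(5*(-6/1)) + 82) = 9 + (4*(5*(-6*1)) + 82) = 9 + (4*(5*(-6)) + 82) = 9 + (4*(-30) + 82) = 9 + (-120 + 82) = 9 - 38 = -29)
(41618 - 9721)/(-32911 + Y) = (41618 - 9721)/(-32911 - 29) = 31897/(-32940) = 31897*(-1/32940) = -31897/32940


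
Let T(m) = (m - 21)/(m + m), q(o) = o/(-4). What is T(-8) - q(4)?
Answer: 45/16 ≈ 2.8125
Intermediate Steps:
q(o) = -o/4 (q(o) = o*(-¼) = -o/4)
T(m) = (-21 + m)/(2*m) (T(m) = (-21 + m)/((2*m)) = (-21 + m)*(1/(2*m)) = (-21 + m)/(2*m))
T(-8) - q(4) = (½)*(-21 - 8)/(-8) - (-1)*4/4 = (½)*(-⅛)*(-29) - 1*(-1) = 29/16 + 1 = 45/16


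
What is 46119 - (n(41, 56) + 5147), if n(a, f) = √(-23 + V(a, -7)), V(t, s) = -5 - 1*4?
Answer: 40972 - 4*I*√2 ≈ 40972.0 - 5.6569*I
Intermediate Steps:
V(t, s) = -9 (V(t, s) = -5 - 4 = -9)
n(a, f) = 4*I*√2 (n(a, f) = √(-23 - 9) = √(-32) = 4*I*√2)
46119 - (n(41, 56) + 5147) = 46119 - (4*I*√2 + 5147) = 46119 - (5147 + 4*I*√2) = 46119 + (-5147 - 4*I*√2) = 40972 - 4*I*√2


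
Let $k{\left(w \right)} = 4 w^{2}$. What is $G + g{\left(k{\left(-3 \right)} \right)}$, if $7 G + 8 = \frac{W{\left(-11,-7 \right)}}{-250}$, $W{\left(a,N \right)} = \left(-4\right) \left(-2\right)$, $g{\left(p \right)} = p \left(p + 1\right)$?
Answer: $\frac{1164496}{875} \approx 1330.9$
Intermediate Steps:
$g{\left(p \right)} = p \left(1 + p\right)$
$W{\left(a,N \right)} = 8$
$G = - \frac{1004}{875}$ ($G = - \frac{8}{7} + \frac{8 \frac{1}{-250}}{7} = - \frac{8}{7} + \frac{8 \left(- \frac{1}{250}\right)}{7} = - \frac{8}{7} + \frac{1}{7} \left(- \frac{4}{125}\right) = - \frac{8}{7} - \frac{4}{875} = - \frac{1004}{875} \approx -1.1474$)
$G + g{\left(k{\left(-3 \right)} \right)} = - \frac{1004}{875} + 4 \left(-3\right)^{2} \left(1 + 4 \left(-3\right)^{2}\right) = - \frac{1004}{875} + 4 \cdot 9 \left(1 + 4 \cdot 9\right) = - \frac{1004}{875} + 36 \left(1 + 36\right) = - \frac{1004}{875} + 36 \cdot 37 = - \frac{1004}{875} + 1332 = \frac{1164496}{875}$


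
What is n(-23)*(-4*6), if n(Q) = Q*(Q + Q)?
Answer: -25392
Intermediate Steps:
n(Q) = 2*Q**2 (n(Q) = Q*(2*Q) = 2*Q**2)
n(-23)*(-4*6) = (2*(-23)**2)*(-4*6) = (2*529)*(-24) = 1058*(-24) = -25392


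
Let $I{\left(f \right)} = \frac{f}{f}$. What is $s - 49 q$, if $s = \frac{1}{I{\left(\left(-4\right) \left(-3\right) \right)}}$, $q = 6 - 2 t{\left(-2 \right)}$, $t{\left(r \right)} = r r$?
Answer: $99$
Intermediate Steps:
$t{\left(r \right)} = r^{2}$
$I{\left(f \right)} = 1$
$q = -2$ ($q = 6 - 2 \left(-2\right)^{2} = 6 - 8 = -2$)
$s = 1$ ($s = 1^{-1} = 1$)
$s - 49 q = 1 - -98 = 1 + 98 = 99$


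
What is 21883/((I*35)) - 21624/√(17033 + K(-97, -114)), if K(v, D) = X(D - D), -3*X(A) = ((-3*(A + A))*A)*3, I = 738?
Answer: 21883/25830 - 21624*√17033/17033 ≈ -164.84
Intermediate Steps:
X(A) = 6*A² (X(A) = -(-3*(A + A))*A*3/3 = -(-6*A)*A*3/3 = -(-6*A²)*3/3 = -(-6)*A² = 6*A²)
K(v, D) = 0 (K(v, D) = 6*(D - D)² = 6*0² = 6*0 = 0)
21883/((I*35)) - 21624/√(17033 + K(-97, -114)) = 21883/((738*35)) - 21624/√(17033 + 0) = 21883/25830 - 21624*√17033/17033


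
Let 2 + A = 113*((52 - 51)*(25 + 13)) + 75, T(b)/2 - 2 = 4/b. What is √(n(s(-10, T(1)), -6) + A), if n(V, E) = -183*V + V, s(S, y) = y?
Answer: √2183 ≈ 46.723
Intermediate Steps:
T(b) = 4 + 8/b (T(b) = 4 + 2*(4/b) = 4 + 8/b)
n(V, E) = -182*V
A = 4367 (A = -2 + (113*((52 - 51)*(25 + 13)) + 75) = -2 + (113*(1*38) + 75) = -2 + (113*38 + 75) = -2 + (4294 + 75) = -2 + 4369 = 4367)
√(n(s(-10, T(1)), -6) + A) = √(-182*(4 + 8/1) + 4367) = √(-182*(4 + 8*1) + 4367) = √(-182*(4 + 8) + 4367) = √(-182*12 + 4367) = √(-2184 + 4367) = √2183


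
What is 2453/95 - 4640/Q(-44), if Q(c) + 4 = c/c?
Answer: 448159/285 ≈ 1572.5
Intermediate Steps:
Q(c) = -3 (Q(c) = -4 + c/c = -4 + 1 = -3)
2453/95 - 4640/Q(-44) = 2453/95 - 4640/(-3) = 2453*(1/95) - 4640*(-⅓) = 2453/95 + 4640/3 = 448159/285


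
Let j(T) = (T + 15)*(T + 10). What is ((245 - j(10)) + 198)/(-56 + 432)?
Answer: -57/376 ≈ -0.15160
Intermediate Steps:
j(T) = (10 + T)*(15 + T) (j(T) = (15 + T)*(10 + T) = (10 + T)*(15 + T))
((245 - j(10)) + 198)/(-56 + 432) = ((245 - (150 + 10² + 25*10)) + 198)/(-56 + 432) = ((245 - (150 + 100 + 250)) + 198)/376 = ((245 - 1*500) + 198)*(1/376) = ((245 - 500) + 198)*(1/376) = (-255 + 198)*(1/376) = -57*1/376 = -57/376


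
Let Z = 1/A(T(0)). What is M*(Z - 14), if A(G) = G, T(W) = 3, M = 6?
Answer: -82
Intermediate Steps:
Z = ⅓ (Z = 1/3 = ⅓ ≈ 0.33333)
M*(Z - 14) = 6*(⅓ - 14) = 6*(-41/3) = -82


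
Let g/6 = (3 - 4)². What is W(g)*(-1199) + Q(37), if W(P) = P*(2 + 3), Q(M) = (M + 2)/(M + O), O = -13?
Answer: -287747/8 ≈ -35968.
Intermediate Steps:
g = 6 (g = 6*(3 - 4)² = 6*(-1)² = 6*1 = 6)
Q(M) = (2 + M)/(-13 + M) (Q(M) = (M + 2)/(M - 13) = (2 + M)/(-13 + M))
W(P) = 5*P (W(P) = P*5 = 5*P)
W(g)*(-1199) + Q(37) = (5*6)*(-1199) + (2 + 37)/(-13 + 37) = 30*(-1199) + 39/24 = -35970 + (1/24)*39 = -35970 + 13/8 = -287747/8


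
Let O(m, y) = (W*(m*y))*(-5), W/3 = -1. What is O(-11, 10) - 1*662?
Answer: -2312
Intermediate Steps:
W = -3 (W = 3*(-1) = -3)
O(m, y) = 15*m*y (O(m, y) = -3*m*y*(-5) = 15*m*y)
O(-11, 10) - 1*662 = 15*(-11)*10 - 1*662 = -1650 - 662 = -2312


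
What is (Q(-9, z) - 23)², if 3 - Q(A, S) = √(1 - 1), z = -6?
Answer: 400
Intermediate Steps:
Q(A, S) = 3 (Q(A, S) = 3 - √(1 - 1) = 3 - √0 = 3 - 1*0 = 3 + 0 = 3)
(Q(-9, z) - 23)² = (3 - 23)² = (-20)² = 400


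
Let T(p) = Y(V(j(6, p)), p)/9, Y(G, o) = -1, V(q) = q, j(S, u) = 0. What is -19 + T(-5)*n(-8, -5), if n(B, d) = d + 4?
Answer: -170/9 ≈ -18.889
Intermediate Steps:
n(B, d) = 4 + d
T(p) = -1/9
-19 + T(-5)*n(-8, -5) = -19 - (4 - 5)/9 = -19 - 1/9*(-1) = -19 + 1/9 = -170/9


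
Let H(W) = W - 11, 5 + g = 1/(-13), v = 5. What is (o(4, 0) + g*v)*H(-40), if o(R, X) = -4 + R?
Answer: 16830/13 ≈ 1294.6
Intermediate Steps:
g = -66/13 (g = -5 + 1/(-13) = -5 - 1/13 = -66/13 ≈ -5.0769)
H(W) = -11 + W
(o(4, 0) + g*v)*H(-40) = ((-4 + 4) - 66/13*5)*(-11 - 40) = (0 - 330/13)*(-51) = -330/13*(-51) = 16830/13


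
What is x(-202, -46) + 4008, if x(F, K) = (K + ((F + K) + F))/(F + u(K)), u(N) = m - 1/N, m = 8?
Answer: 35786200/8923 ≈ 4010.6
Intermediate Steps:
u(N) = 8 - 1/N
x(F, K) = (2*F + 2*K)/(8 + F - 1/K) (x(F, K) = (K + ((F + K) + F))/(F + (8 - 1/K)) = (K + (K + 2*F))/(8 + F - 1/K) = (2*F + 2*K)/(8 + F - 1/K))
x(-202, -46) + 4008 = 2*(-46)*(-202 - 46)/(-1 + 8*(-46) - 202*(-46)) + 4008 = 2*(-46)*(-248)/(-1 - 368 + 9292) + 4008 = 2*(-46)*(-248)/8923 + 4008 = 2*(-46)*(1/8923)*(-248) + 4008 = 22816/8923 + 4008 = 35786200/8923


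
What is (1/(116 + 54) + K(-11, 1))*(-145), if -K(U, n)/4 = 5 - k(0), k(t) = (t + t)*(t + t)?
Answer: 98571/34 ≈ 2899.1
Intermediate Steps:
k(t) = 4*t² (k(t) = (2*t)*(2*t) = 4*t²)
K(U, n) = -20 (K(U, n) = -4*(5 - 4*0²) = -4*(5 - 4*0) = -4*(5 - 1*0) = -4*(5 + 0) = -4*5 = -20)
(1/(116 + 54) + K(-11, 1))*(-145) = (1/(116 + 54) - 20)*(-145) = (1/170 - 20)*(-145) = -3399/170*(-145) = 98571/34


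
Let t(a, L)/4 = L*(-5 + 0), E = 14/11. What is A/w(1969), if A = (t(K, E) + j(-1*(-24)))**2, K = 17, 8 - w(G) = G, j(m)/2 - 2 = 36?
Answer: -309136/237281 ≈ -1.3028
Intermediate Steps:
j(m) = 76 (j(m) = 4 + 2*36 = 4 + 72 = 76)
w(G) = 8 - G
E = 14/11 (E = 14*(1/11) = 14/11 ≈ 1.2727)
t(a, L) = -20*L (t(a, L) = 4*(L*(-5 + 0)) = 4*(L*(-5)) = 4*(-5*L) = -20*L)
A = 309136/121 (A = (-20*14/11 + 76)**2 = (-280/11 + 76)**2 = (556/11)**2 = 309136/121 ≈ 2554.8)
A/w(1969) = 309136/(121*(8 - 1*1969)) = 309136/(121*(8 - 1969)) = (309136/121)/(-1961) = (309136/121)*(-1/1961) = -309136/237281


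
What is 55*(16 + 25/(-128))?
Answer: 111265/128 ≈ 869.26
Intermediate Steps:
55*(16 + 25/(-128)) = 55*(16 + 25*(-1/128)) = 55*(16 - 25/128) = 55*(2023/128) = 111265/128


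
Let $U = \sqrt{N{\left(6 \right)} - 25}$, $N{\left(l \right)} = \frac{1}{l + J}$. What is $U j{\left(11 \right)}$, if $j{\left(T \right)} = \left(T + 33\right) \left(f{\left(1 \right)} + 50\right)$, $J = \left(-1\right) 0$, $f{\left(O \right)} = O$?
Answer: $374 i \sqrt{894} \approx 11183.0 i$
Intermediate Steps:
$J = 0$
$N{\left(l \right)} = \frac{1}{l}$ ($N{\left(l \right)} = \frac{1}{l + 0} = \frac{1}{l}$)
$j{\left(T \right)} = 1683 + 51 T$ ($j{\left(T \right)} = \left(T + 33\right) \left(1 + 50\right) = \left(33 + T\right) 51 = 1683 + 51 T$)
$U = \frac{i \sqrt{894}}{6}$ ($U = \sqrt{\frac{1}{6} - 25} = \sqrt{- \frac{149}{6}} = \frac{i \sqrt{894}}{6} \approx 4.9833 i$)
$U j{\left(11 \right)} = \frac{i \sqrt{894}}{6} \left(1683 + 51 \cdot 11\right) = \frac{i \sqrt{894}}{6} \left(1683 + 561\right) = \frac{i \sqrt{894}}{6} \cdot 2244 = 374 i \sqrt{894}$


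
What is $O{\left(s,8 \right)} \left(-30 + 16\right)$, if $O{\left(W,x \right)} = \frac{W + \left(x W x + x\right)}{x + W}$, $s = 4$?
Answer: $- \frac{938}{3} \approx -312.67$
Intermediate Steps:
$O{\left(W,x \right)} = \frac{W + x + W x^{2}}{W + x}$ ($O{\left(W,x \right)} = \frac{W + \left(W x x + x\right)}{W + x} = \frac{W + \left(W x^{2} + x\right)}{W + x} = \frac{W + \left(x + W x^{2}\right)}{W + x} = \frac{W + x + W x^{2}}{W + x}$)
$O{\left(s,8 \right)} \left(-30 + 16\right) = \frac{4 + 8 + 4 \cdot 8^{2}}{4 + 8} \left(-30 + 16\right) = \frac{4 + 8 + 4 \cdot 64}{12} \left(-14\right) = \frac{4 + 8 + 256}{12} \left(-14\right) = \frac{1}{12} \cdot 268 \left(-14\right) = \frac{67}{3} \left(-14\right) = - \frac{938}{3}$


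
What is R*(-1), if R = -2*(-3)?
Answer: -6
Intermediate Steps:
R = 6
R*(-1) = 6*(-1) = -6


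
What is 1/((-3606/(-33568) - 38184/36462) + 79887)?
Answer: 101996368/8148087993871 ≈ 1.2518e-5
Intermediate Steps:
1/((-3606/(-33568) - 38184/36462) + 79887) = 1/((-3606*(-1/33568) - 38184*1/36462) + 79887) = 1/((1803/16784 - 6364/6077) + 79887) = 1/(-95856545/101996368 + 79887) = 1/(8148087993871/101996368) = 101996368/8148087993871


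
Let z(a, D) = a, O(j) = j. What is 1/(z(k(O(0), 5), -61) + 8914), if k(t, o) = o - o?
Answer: 1/8914 ≈ 0.00011218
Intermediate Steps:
k(t, o) = 0
1/(z(k(O(0), 5), -61) + 8914) = 1/(0 + 8914) = 1/8914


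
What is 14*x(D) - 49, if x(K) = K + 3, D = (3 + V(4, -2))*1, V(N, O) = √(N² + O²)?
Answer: 35 + 28*√5 ≈ 97.610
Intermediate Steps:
D = 3 + 2*√5 (D = (3 + √(4² + (-2)²))*1 = (3 + √(16 + 4))*1 = (3 + √20)*1 = (3 + 2*√5)*1 = 3 + 2*√5 ≈ 7.4721)
x(K) = 3 + K
14*x(D) - 49 = 14*(3 + (3 + 2*√5)) - 49 = 14*(6 + 2*√5) - 49 = (84 + 28*√5) - 49 = 35 + 28*√5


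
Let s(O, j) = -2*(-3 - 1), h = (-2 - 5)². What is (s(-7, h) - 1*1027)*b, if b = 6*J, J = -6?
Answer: 36684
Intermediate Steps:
h = 49 (h = (-7)² = 49)
s(O, j) = 8 (s(O, j) = -2*(-4) = 8)
b = -36 (b = 6*(-6) = -36)
(s(-7, h) - 1*1027)*b = (8 - 1*1027)*(-36) = (8 - 1027)*(-36) = -1019*(-36) = 36684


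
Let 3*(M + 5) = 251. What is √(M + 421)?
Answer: √4497/3 ≈ 22.353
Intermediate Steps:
M = 236/3 (M = -5 + (⅓)*251 = -5 + 251/3 = 236/3 ≈ 78.667)
√(M + 421) = √(236/3 + 421) = √(1499/3) = √4497/3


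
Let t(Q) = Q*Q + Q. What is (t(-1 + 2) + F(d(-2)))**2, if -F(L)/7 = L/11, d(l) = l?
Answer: 1296/121 ≈ 10.711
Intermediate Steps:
t(Q) = Q + Q**2 (t(Q) = Q**2 + Q = Q + Q**2)
F(L) = -7*L/11
(t(-1 + 2) + F(d(-2)))**2 = ((-1 + 2)*(1 + (-1 + 2)) - 7/11*(-2))**2 = (1*(1 + 1) + 14/11)**2 = (1*2 + 14/11)**2 = (2 + 14/11)**2 = (36/11)**2 = 1296/121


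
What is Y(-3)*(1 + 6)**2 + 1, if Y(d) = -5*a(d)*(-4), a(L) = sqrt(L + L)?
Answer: 1 + 980*I*sqrt(6) ≈ 1.0 + 2400.5*I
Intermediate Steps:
a(L) = sqrt(2)*sqrt(L) (a(L) = sqrt(2*L) = sqrt(2)*sqrt(L))
Y(d) = 20*sqrt(2)*sqrt(d) (Y(d) = -5*sqrt(2)*sqrt(d)*(-4) = 20*sqrt(2)*sqrt(d))
Y(-3)*(1 + 6)**2 + 1 = (20*sqrt(2)*sqrt(-3))*(1 + 6)**2 + 1 = (20*sqrt(2)*(I*sqrt(3)))*7**2 + 1 = (20*I*sqrt(6))*49 + 1 = 980*I*sqrt(6) + 1 = 1 + 980*I*sqrt(6)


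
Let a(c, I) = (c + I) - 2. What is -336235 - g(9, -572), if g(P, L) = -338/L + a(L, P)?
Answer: -7384753/22 ≈ -3.3567e+5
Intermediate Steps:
a(c, I) = -2 + I + c (a(c, I) = (I + c) - 2 = -2 + I + c)
g(P, L) = -2 + L + P - 338/L (g(P, L) = -338/L + (-2 + P + L) = -338/L + (-2 + L + P) = -2 + L + P - 338/L)
-336235 - g(9, -572) = -336235 - (-2 - 572 + 9 - 338/(-572)) = -336235 - (-2 - 572 + 9 - 338*(-1/572)) = -336235 - (-2 - 572 + 9 + 13/22) = -336235 - 1*(-12417/22) = -336235 + 12417/22 = -7384753/22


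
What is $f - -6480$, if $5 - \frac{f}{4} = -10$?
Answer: $6540$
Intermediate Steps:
$f = 60$ ($f = 20 - -40 = 20 + 40 = 60$)
$f - -6480 = 60 - -6480 = 60 + 6480 = 6540$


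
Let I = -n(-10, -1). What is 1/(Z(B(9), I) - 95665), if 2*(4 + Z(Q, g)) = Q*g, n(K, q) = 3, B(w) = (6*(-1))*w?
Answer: -1/95588 ≈ -1.0462e-5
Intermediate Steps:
B(w) = -6*w
I = -3 (I = -1*3 = -3)
Z(Q, g) = -4 + Q*g/2 (Z(Q, g) = -4 + (Q*g)/2 = -4 + Q*g/2)
1/(Z(B(9), I) - 95665) = 1/((-4 + (½)*(-6*9)*(-3)) - 95665) = 1/((-4 + (½)*(-54)*(-3)) - 95665) = 1/((-4 + 81) - 95665) = 1/(77 - 95665) = 1/(-95588) = -1/95588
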